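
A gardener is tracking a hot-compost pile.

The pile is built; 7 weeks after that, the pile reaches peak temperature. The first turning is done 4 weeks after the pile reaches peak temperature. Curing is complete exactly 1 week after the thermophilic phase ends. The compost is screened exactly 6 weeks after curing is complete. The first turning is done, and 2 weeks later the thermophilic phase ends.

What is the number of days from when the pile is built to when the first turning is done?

Causal path: the pile is built → the pile reaches peak temperature → the first turning is done.
Total delay along the path: 7 + 4 weeks = 11 weeks = 77 days.

77 days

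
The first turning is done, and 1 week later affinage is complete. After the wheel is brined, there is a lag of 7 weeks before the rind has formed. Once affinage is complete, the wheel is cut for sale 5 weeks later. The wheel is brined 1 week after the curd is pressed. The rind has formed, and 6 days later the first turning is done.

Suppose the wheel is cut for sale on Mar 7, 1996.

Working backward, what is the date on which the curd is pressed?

The wheel is cut for sale: Mar 7, 1996.
Affinage is complete: Mar 7, 1996 − 5 weeks = Feb 1, 1996.
The first turning is done: Feb 1, 1996 − 1 week = Jan 25, 1996.
The rind has formed: Jan 25, 1996 − 6 days = Jan 19, 1996.
The wheel is brined: Jan 19, 1996 − 7 weeks = Dec 1, 1995.
The curd is pressed: Dec 1, 1995 − 1 week = Nov 24, 1995.

Nov 24, 1995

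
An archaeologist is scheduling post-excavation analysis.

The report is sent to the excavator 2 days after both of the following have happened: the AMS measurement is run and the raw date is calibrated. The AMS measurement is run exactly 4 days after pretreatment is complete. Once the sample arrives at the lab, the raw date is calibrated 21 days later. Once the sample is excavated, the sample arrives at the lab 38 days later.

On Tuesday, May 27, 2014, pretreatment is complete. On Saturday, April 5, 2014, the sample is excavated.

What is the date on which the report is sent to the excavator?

Thursday, June 5, 2014

Pretreatment is complete: May 27, 2014.
The AMS measurement is run: May 27, 2014 + 4 days = May 31, 2014.
The sample is excavated: Apr 5, 2014.
The sample arrives at the lab: Apr 5, 2014 + 38 days = May 13, 2014.
The raw date is calibrated: May 13, 2014 + 21 days = Jun 3, 2014.
Both prerequisites met — the AMS measurement is run (May 31, 2014), the raw date is calibrated (Jun 3, 2014); the later is Jun 3, 2014.
The report is sent to the excavator: Jun 3, 2014 + 2 days = Jun 5, 2014.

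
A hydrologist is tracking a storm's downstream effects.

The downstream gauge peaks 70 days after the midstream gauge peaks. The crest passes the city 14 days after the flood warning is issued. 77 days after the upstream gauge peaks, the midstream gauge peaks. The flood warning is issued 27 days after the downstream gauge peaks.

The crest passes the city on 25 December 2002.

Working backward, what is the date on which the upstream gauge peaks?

20 June 2002

The crest passes the city: Dec 25, 2002.
The flood warning is issued: Dec 25, 2002 − 14 days = Dec 11, 2002.
The downstream gauge peaks: Dec 11, 2002 − 27 days = Nov 14, 2002.
The midstream gauge peaks: Nov 14, 2002 − 70 days = Sep 5, 2002.
The upstream gauge peaks: Sep 5, 2002 − 77 days = Jun 20, 2002.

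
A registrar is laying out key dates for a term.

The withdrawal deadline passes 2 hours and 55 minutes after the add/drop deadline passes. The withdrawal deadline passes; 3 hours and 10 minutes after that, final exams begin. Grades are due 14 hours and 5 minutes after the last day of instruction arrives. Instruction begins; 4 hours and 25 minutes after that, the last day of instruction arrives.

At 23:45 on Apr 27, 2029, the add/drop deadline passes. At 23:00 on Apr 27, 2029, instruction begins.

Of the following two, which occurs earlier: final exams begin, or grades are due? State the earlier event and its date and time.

The add/drop deadline passes: 23:45 Apr 27, 2029.
The withdrawal deadline passes: 23:45 Apr 27, 2029 + 2h55m = 02:40 Apr 28, 2029.
Final exams begin: 02:40 Apr 28, 2029 + 3h10m = 05:50 Apr 28, 2029.
Instruction begins: 23:00 Apr 27, 2029.
The last day of instruction arrives: 23:00 Apr 27, 2029 + 4h25m = 03:25 Apr 28, 2029.
Grades are due: 03:25 Apr 28, 2029 + 14h05m = 17:30 Apr 28, 2029.
Comparing: final exams begin at 05:50 Apr 28, 2029 vs grades are due at 17:30 Apr 28, 2029. Earlier: final exams begin.

Final exams begin — 05:50 on Apr 28, 2029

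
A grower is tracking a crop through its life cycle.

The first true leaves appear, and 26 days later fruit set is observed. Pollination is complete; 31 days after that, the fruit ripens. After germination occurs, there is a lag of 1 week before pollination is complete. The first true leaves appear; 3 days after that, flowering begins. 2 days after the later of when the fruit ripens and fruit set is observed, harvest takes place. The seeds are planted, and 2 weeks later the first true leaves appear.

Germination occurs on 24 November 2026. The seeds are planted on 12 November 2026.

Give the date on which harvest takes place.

Germination occurs: Nov 24, 2026.
Pollination is complete: Nov 24, 2026 + 1 week = Dec 1, 2026.
The fruit ripens: Dec 1, 2026 + 31 days = Jan 1, 2027.
The seeds are planted: Nov 12, 2026.
The first true leaves appear: Nov 12, 2026 + 2 weeks = Nov 26, 2026.
Fruit set is observed: Nov 26, 2026 + 26 days = Dec 22, 2026.
Both prerequisites met — the fruit ripens (Jan 1, 2027), fruit set is observed (Dec 22, 2026); the later is Jan 1, 2027.
Harvest takes place: Jan 1, 2027 + 2 days = Jan 3, 2027.

3 January 2027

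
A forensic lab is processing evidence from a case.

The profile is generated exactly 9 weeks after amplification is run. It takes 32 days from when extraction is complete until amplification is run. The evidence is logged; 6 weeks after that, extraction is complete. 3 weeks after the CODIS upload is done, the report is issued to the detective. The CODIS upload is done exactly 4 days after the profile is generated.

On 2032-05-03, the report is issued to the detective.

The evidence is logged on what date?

2031-11-23

The report is issued to the detective: May 3, 2032.
The CODIS upload is done: May 3, 2032 − 3 weeks = Apr 12, 2032.
The profile is generated: Apr 12, 2032 − 4 days = Apr 8, 2032.
Amplification is run: Apr 8, 2032 − 9 weeks = Feb 5, 2032.
Extraction is complete: Feb 5, 2032 − 32 days = Jan 4, 2032.
The evidence is logged: Jan 4, 2032 − 6 weeks = Nov 23, 2031.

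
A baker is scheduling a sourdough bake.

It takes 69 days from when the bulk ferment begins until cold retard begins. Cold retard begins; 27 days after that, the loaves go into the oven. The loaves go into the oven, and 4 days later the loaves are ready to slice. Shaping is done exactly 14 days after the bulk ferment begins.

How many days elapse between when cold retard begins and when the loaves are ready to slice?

31 days

Causal path: cold retard begins → the loaves go into the oven → the loaves are ready to slice.
Total delay along the path: 27 + 4 = 31 days.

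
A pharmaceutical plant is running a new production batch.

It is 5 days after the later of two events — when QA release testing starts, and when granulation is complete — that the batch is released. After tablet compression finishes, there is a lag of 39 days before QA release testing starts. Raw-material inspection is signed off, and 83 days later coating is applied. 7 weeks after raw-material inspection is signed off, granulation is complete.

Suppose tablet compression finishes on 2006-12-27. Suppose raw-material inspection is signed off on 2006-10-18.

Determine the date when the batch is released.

Tablet compression finishes: Dec 27, 2006.
QA release testing starts: Dec 27, 2006 + 39 days = Feb 4, 2007.
Raw-material inspection is signed off: Oct 18, 2006.
Granulation is complete: Oct 18, 2006 + 7 weeks = Dec 6, 2006.
Both prerequisites met — QA release testing starts (Feb 4, 2007), granulation is complete (Dec 6, 2006); the later is Feb 4, 2007.
The batch is released: Feb 4, 2007 + 5 days = Feb 9, 2007.

2007-02-09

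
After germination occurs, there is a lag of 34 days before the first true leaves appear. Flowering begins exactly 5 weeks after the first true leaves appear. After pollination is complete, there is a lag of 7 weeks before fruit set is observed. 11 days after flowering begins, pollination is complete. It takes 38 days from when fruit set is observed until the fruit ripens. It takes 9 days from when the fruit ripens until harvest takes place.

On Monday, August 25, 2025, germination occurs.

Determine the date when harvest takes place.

Tuesday, February 17, 2026

Germination occurs: Aug 25, 2025.
The first true leaves appear: Aug 25, 2025 + 34 days = Sep 28, 2025.
Flowering begins: Sep 28, 2025 + 5 weeks = Nov 2, 2025.
Pollination is complete: Nov 2, 2025 + 11 days = Nov 13, 2025.
Fruit set is observed: Nov 13, 2025 + 7 weeks = Jan 1, 2026.
The fruit ripens: Jan 1, 2026 + 38 days = Feb 8, 2026.
Harvest takes place: Feb 8, 2026 + 9 days = Feb 17, 2026.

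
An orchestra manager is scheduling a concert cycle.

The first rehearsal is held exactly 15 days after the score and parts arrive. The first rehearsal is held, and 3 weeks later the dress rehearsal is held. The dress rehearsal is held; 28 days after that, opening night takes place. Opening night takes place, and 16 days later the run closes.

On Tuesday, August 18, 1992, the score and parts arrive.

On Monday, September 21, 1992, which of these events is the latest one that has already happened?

The score and parts arrive: Aug 18, 1992.
The first rehearsal is held: Aug 18, 1992 + 15 days = Sep 2, 1992.
The dress rehearsal is held: Sep 2, 1992 + 3 weeks = Sep 23, 1992.
Opening night takes place: Sep 23, 1992 + 28 days = Oct 21, 1992.
The run closes: Oct 21, 1992 + 16 days = Nov 6, 1992.
Sep 21, 1992 falls between when the first rehearsal is held (Sep 2, 1992) and when the dress rehearsal is held (Sep 23, 1992).

The first rehearsal is held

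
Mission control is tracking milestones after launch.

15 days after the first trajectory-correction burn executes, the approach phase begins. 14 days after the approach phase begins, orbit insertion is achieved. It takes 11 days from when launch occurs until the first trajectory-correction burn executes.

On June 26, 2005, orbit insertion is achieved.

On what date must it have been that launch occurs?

May 17, 2005

Orbit insertion is achieved: Jun 26, 2005.
The approach phase begins: Jun 26, 2005 − 14 days = Jun 12, 2005.
The first trajectory-correction burn executes: Jun 12, 2005 − 15 days = May 28, 2005.
Launch occurs: May 28, 2005 − 11 days = May 17, 2005.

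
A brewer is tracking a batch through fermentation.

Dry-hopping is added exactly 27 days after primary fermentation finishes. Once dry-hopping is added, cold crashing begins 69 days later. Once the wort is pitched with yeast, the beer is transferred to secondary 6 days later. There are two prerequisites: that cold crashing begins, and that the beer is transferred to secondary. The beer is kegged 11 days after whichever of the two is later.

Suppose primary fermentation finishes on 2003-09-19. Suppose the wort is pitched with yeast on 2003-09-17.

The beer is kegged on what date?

2004-01-04

Primary fermentation finishes: Sep 19, 2003.
Dry-hopping is added: Sep 19, 2003 + 27 days = Oct 16, 2003.
Cold crashing begins: Oct 16, 2003 + 69 days = Dec 24, 2003.
The wort is pitched with yeast: Sep 17, 2003.
The beer is transferred to secondary: Sep 17, 2003 + 6 days = Sep 23, 2003.
Both prerequisites met — cold crashing begins (Dec 24, 2003), the beer is transferred to secondary (Sep 23, 2003); the later is Dec 24, 2003.
The beer is kegged: Dec 24, 2003 + 11 days = Jan 4, 2004.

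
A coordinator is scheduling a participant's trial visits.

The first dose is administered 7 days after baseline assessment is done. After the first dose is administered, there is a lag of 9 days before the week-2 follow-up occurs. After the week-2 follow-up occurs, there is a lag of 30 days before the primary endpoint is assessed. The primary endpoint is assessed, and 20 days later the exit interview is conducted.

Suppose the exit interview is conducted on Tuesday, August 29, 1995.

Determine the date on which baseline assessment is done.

The exit interview is conducted: Aug 29, 1995.
The primary endpoint is assessed: Aug 29, 1995 − 20 days = Aug 9, 1995.
The week-2 follow-up occurs: Aug 9, 1995 − 30 days = Jul 10, 1995.
The first dose is administered: Jul 10, 1995 − 9 days = Jul 1, 1995.
Baseline assessment is done: Jul 1, 1995 − 7 days = Jun 24, 1995.

Saturday, June 24, 1995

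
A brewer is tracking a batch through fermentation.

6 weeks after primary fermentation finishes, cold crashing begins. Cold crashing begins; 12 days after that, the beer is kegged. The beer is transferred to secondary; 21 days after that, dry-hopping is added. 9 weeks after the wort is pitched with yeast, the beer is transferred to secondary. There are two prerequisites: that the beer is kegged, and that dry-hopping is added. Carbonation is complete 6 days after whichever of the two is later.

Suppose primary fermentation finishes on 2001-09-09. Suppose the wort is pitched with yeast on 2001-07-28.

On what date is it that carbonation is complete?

Primary fermentation finishes: Sep 9, 2001.
Cold crashing begins: Sep 9, 2001 + 6 weeks = Oct 21, 2001.
The beer is kegged: Oct 21, 2001 + 12 days = Nov 2, 2001.
The wort is pitched with yeast: Jul 28, 2001.
The beer is transferred to secondary: Jul 28, 2001 + 9 weeks = Sep 29, 2001.
Dry-hopping is added: Sep 29, 2001 + 21 days = Oct 20, 2001.
Both prerequisites met — the beer is kegged (Nov 2, 2001), dry-hopping is added (Oct 20, 2001); the later is Nov 2, 2001.
Carbonation is complete: Nov 2, 2001 + 6 days = Nov 8, 2001.

2001-11-08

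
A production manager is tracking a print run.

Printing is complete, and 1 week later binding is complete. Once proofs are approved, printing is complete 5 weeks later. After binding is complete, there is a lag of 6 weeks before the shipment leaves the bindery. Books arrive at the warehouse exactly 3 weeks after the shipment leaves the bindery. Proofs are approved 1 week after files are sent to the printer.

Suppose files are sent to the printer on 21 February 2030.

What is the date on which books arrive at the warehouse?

Files are sent to the printer: Feb 21, 2030.
Proofs are approved: Feb 21, 2030 + 1 week = Feb 28, 2030.
Printing is complete: Feb 28, 2030 + 5 weeks = Apr 4, 2030.
Binding is complete: Apr 4, 2030 + 1 week = Apr 11, 2030.
The shipment leaves the bindery: Apr 11, 2030 + 6 weeks = May 23, 2030.
Books arrive at the warehouse: May 23, 2030 + 3 weeks = Jun 13, 2030.

13 June 2030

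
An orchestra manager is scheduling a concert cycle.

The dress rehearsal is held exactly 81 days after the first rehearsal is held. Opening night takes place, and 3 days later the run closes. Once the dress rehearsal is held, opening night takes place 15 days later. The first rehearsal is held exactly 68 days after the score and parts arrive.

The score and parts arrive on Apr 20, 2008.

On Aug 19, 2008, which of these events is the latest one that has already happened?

The score and parts arrive: Apr 20, 2008.
The first rehearsal is held: Apr 20, 2008 + 68 days = Jun 27, 2008.
The dress rehearsal is held: Jun 27, 2008 + 81 days = Sep 16, 2008.
Opening night takes place: Sep 16, 2008 + 15 days = Oct 1, 2008.
The run closes: Oct 1, 2008 + 3 days = Oct 4, 2008.
Aug 19, 2008 falls between when the first rehearsal is held (Jun 27, 2008) and when the dress rehearsal is held (Sep 16, 2008).

The first rehearsal is held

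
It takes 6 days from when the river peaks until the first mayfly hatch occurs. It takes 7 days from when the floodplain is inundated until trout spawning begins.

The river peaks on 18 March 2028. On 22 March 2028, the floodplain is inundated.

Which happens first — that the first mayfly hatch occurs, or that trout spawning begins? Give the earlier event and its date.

The first mayfly hatch occurs — 24 March 2028

The river peaks: Mar 18, 2028.
The first mayfly hatch occurs: Mar 18, 2028 + 6 days = Mar 24, 2028.
The floodplain is inundated: Mar 22, 2028.
Trout spawning begins: Mar 22, 2028 + 7 days = Mar 29, 2028.
Comparing: the first mayfly hatch occurs on Mar 24, 2028 vs trout spawning begins on Mar 29, 2028. Earlier: the first mayfly hatch occurs.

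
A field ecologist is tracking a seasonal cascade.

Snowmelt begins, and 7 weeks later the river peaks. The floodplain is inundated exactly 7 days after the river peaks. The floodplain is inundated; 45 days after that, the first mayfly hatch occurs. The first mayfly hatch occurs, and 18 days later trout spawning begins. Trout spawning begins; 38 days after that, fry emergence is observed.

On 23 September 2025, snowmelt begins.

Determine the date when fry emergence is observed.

Snowmelt begins: Sep 23, 2025.
The river peaks: Sep 23, 2025 + 7 weeks = Nov 11, 2025.
The floodplain is inundated: Nov 11, 2025 + 7 days = Nov 18, 2025.
The first mayfly hatch occurs: Nov 18, 2025 + 45 days = Jan 2, 2026.
Trout spawning begins: Jan 2, 2026 + 18 days = Jan 20, 2026.
Fry emergence is observed: Jan 20, 2026 + 38 days = Feb 27, 2026.

27 February 2026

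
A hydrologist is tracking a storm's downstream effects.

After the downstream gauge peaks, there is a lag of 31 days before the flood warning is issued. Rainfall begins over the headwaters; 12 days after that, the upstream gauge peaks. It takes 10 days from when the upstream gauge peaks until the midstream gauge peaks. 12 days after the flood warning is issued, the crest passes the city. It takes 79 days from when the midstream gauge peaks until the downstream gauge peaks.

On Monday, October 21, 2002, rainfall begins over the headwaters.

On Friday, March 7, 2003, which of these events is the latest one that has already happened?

Rainfall begins over the headwaters: Oct 21, 2002.
The upstream gauge peaks: Oct 21, 2002 + 12 days = Nov 2, 2002.
The midstream gauge peaks: Nov 2, 2002 + 10 days = Nov 12, 2002.
The downstream gauge peaks: Nov 12, 2002 + 79 days = Jan 30, 2003.
The flood warning is issued: Jan 30, 2003 + 31 days = Mar 2, 2003.
The crest passes the city: Mar 2, 2003 + 12 days = Mar 14, 2003.
Mar 7, 2003 falls between when the flood warning is issued (Mar 2, 2003) and when the crest passes the city (Mar 14, 2003).

The flood warning is issued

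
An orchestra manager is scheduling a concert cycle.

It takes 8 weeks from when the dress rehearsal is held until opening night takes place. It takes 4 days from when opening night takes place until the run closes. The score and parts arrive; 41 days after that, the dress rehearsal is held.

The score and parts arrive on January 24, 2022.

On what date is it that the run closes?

The score and parts arrive: Jan 24, 2022.
The dress rehearsal is held: Jan 24, 2022 + 41 days = Mar 6, 2022.
Opening night takes place: Mar 6, 2022 + 8 weeks = May 1, 2022.
The run closes: May 1, 2022 + 4 days = May 5, 2022.

May 5, 2022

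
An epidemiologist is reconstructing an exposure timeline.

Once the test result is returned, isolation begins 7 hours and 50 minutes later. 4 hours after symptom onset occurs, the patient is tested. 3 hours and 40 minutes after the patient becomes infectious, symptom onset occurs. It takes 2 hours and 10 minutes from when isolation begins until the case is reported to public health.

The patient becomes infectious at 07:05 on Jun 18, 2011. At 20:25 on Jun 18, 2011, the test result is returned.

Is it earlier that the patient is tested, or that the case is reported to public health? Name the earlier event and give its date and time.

The patient becomes infectious: 07:05 Jun 18, 2011.
Symptom onset occurs: 07:05 Jun 18, 2011 + 3h40m = 10:45 Jun 18, 2011.
The patient is tested: 10:45 Jun 18, 2011 + 4h = 14:45 Jun 18, 2011.
The test result is returned: 20:25 Jun 18, 2011.
Isolation begins: 20:25 Jun 18, 2011 + 7h50m = 04:15 Jun 19, 2011.
The case is reported to public health: 04:15 Jun 19, 2011 + 2h10m = 06:25 Jun 19, 2011.
Comparing: the patient is tested at 14:45 Jun 18, 2011 vs the case is reported to public health at 06:25 Jun 19, 2011. Earlier: the patient is tested.

The patient is tested — 14:45 on Jun 18, 2011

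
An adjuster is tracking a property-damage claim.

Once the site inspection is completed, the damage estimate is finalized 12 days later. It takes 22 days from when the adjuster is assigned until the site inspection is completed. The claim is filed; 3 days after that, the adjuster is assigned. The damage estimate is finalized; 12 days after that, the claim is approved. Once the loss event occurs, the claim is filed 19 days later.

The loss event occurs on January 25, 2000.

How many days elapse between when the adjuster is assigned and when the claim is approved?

46 days

Causal path: the adjuster is assigned → the site inspection is completed → the damage estimate is finalized → the claim is approved.
Total delay along the path: 22 + 12 + 12 = 46 days.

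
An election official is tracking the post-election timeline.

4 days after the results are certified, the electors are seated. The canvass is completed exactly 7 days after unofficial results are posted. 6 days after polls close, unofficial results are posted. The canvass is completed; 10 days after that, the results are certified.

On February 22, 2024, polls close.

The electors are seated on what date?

Polls close: Feb 22, 2024.
Unofficial results are posted: Feb 22, 2024 + 6 days = Feb 28, 2024.
The canvass is completed: Feb 28, 2024 + 7 days = Mar 6, 2024.
The results are certified: Mar 6, 2024 + 10 days = Mar 16, 2024.
The electors are seated: Mar 16, 2024 + 4 days = Mar 20, 2024.

March 20, 2024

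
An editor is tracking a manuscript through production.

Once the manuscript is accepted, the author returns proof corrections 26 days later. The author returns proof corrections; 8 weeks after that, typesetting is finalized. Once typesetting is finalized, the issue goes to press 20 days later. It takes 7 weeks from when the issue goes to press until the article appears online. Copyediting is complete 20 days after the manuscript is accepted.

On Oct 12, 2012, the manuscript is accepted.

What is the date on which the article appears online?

Mar 12, 2013

The manuscript is accepted: Oct 12, 2012.
The author returns proof corrections: Oct 12, 2012 + 26 days = Nov 7, 2012.
Typesetting is finalized: Nov 7, 2012 + 8 weeks = Jan 2, 2013.
The issue goes to press: Jan 2, 2013 + 20 days = Jan 22, 2013.
The article appears online: Jan 22, 2013 + 7 weeks = Mar 12, 2013.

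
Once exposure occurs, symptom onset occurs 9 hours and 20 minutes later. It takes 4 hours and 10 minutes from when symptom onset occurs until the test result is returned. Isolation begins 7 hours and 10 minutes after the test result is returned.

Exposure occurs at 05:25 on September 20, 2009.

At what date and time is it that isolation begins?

02:05 on September 21, 2009

Exposure occurs: 05:25 Sep 20, 2009.
Symptom onset occurs: 05:25 Sep 20, 2009 + 9h20m = 14:45 Sep 20, 2009.
The test result is returned: 14:45 Sep 20, 2009 + 4h10m = 18:55 Sep 20, 2009.
Isolation begins: 18:55 Sep 20, 2009 + 7h10m = 02:05 Sep 21, 2009.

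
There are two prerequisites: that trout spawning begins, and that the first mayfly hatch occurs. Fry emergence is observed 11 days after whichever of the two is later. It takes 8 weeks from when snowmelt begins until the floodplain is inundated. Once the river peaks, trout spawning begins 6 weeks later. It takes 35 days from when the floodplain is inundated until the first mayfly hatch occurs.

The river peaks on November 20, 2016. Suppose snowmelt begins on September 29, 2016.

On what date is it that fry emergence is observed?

The river peaks: Nov 20, 2016.
Trout spawning begins: Nov 20, 2016 + 6 weeks = Jan 1, 2017.
Snowmelt begins: Sep 29, 2016.
The floodplain is inundated: Sep 29, 2016 + 8 weeks = Nov 24, 2016.
The first mayfly hatch occurs: Nov 24, 2016 + 35 days = Dec 29, 2016.
Both prerequisites met — trout spawning begins (Jan 1, 2017), the first mayfly hatch occurs (Dec 29, 2016); the later is Jan 1, 2017.
Fry emergence is observed: Jan 1, 2017 + 11 days = Jan 12, 2017.

January 12, 2017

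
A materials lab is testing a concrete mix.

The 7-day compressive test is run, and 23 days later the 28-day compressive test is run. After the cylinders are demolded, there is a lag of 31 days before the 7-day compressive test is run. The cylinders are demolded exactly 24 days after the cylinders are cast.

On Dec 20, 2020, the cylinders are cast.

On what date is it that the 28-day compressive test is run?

The cylinders are cast: Dec 20, 2020.
The cylinders are demolded: Dec 20, 2020 + 24 days = Jan 13, 2021.
The 7-day compressive test is run: Jan 13, 2021 + 31 days = Feb 13, 2021.
The 28-day compressive test is run: Feb 13, 2021 + 23 days = Mar 8, 2021.

Mar 8, 2021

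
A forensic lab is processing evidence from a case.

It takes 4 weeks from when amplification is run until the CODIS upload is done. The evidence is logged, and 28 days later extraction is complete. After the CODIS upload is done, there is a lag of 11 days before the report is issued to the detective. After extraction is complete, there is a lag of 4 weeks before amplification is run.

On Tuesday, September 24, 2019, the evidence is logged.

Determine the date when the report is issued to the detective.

Saturday, December 28, 2019

The evidence is logged: Sep 24, 2019.
Extraction is complete: Sep 24, 2019 + 28 days = Oct 22, 2019.
Amplification is run: Oct 22, 2019 + 4 weeks = Nov 19, 2019.
The CODIS upload is done: Nov 19, 2019 + 4 weeks = Dec 17, 2019.
The report is issued to the detective: Dec 17, 2019 + 11 days = Dec 28, 2019.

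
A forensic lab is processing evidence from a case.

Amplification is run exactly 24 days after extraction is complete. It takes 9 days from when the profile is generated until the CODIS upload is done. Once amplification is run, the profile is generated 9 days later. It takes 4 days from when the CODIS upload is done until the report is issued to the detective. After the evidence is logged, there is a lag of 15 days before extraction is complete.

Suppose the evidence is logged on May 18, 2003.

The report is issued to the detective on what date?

July 18, 2003

The evidence is logged: May 18, 2003.
Extraction is complete: May 18, 2003 + 15 days = Jun 2, 2003.
Amplification is run: Jun 2, 2003 + 24 days = Jun 26, 2003.
The profile is generated: Jun 26, 2003 + 9 days = Jul 5, 2003.
The CODIS upload is done: Jul 5, 2003 + 9 days = Jul 14, 2003.
The report is issued to the detective: Jul 14, 2003 + 4 days = Jul 18, 2003.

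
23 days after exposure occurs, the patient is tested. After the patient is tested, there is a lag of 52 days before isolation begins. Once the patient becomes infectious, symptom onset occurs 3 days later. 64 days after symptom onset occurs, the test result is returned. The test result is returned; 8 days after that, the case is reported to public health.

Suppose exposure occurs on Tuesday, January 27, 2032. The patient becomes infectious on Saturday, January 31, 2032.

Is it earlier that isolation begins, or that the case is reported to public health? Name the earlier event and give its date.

Exposure occurs: Jan 27, 2032.
The patient is tested: Jan 27, 2032 + 23 days = Feb 19, 2032.
Isolation begins: Feb 19, 2032 + 52 days = Apr 11, 2032.
The patient becomes infectious: Jan 31, 2032.
Symptom onset occurs: Jan 31, 2032 + 3 days = Feb 3, 2032.
The test result is returned: Feb 3, 2032 + 64 days = Apr 7, 2032.
The case is reported to public health: Apr 7, 2032 + 8 days = Apr 15, 2032.
Comparing: isolation begins on Apr 11, 2032 vs the case is reported to public health on Apr 15, 2032. Earlier: isolation begins.

Isolation begins — Sunday, April 11, 2032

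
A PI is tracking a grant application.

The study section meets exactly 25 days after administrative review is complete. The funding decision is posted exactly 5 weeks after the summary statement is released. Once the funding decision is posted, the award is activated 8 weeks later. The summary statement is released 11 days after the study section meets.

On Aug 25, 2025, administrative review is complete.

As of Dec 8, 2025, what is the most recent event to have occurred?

The funding decision is posted

Administrative review is complete: Aug 25, 2025.
The study section meets: Aug 25, 2025 + 25 days = Sep 19, 2025.
The summary statement is released: Sep 19, 2025 + 11 days = Sep 30, 2025.
The funding decision is posted: Sep 30, 2025 + 5 weeks = Nov 4, 2025.
The award is activated: Nov 4, 2025 + 8 weeks = Dec 30, 2025.
Dec 8, 2025 falls between when the funding decision is posted (Nov 4, 2025) and when the award is activated (Dec 30, 2025).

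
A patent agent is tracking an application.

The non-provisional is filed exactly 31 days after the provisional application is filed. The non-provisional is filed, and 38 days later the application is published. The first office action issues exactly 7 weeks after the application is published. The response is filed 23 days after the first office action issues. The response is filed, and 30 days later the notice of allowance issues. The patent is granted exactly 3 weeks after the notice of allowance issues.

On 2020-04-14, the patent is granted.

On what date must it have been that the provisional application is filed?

The patent is granted: Apr 14, 2020.
The notice of allowance issues: Apr 14, 2020 − 3 weeks = Mar 24, 2020.
The response is filed: Mar 24, 2020 − 30 days = Feb 23, 2020.
The first office action issues: Feb 23, 2020 − 23 days = Jan 31, 2020.
The application is published: Jan 31, 2020 − 7 weeks = Dec 13, 2019.
The non-provisional is filed: Dec 13, 2019 − 38 days = Nov 5, 2019.
The provisional application is filed: Nov 5, 2019 − 31 days = Oct 5, 2019.

2019-10-05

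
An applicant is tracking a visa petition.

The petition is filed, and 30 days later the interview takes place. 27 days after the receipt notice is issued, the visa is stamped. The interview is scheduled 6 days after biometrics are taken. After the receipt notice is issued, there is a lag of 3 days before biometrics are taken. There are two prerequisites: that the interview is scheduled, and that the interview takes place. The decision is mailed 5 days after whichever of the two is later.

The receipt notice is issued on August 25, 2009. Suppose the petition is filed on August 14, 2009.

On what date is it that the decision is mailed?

September 18, 2009

The receipt notice is issued: Aug 25, 2009.
Biometrics are taken: Aug 25, 2009 + 3 days = Aug 28, 2009.
The interview is scheduled: Aug 28, 2009 + 6 days = Sep 3, 2009.
The petition is filed: Aug 14, 2009.
The interview takes place: Aug 14, 2009 + 30 days = Sep 13, 2009.
Both prerequisites met — the interview is scheduled (Sep 3, 2009), the interview takes place (Sep 13, 2009); the later is Sep 13, 2009.
The decision is mailed: Sep 13, 2009 + 5 days = Sep 18, 2009.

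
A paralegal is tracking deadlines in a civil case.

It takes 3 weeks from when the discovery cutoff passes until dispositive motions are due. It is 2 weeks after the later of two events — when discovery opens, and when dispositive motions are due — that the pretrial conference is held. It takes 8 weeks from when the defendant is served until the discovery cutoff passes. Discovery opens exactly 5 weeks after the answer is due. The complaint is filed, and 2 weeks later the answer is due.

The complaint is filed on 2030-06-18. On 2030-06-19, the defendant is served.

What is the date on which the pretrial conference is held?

2030-09-18

The complaint is filed: Jun 18, 2030.
The answer is due: Jun 18, 2030 + 2 weeks = Jul 2, 2030.
Discovery opens: Jul 2, 2030 + 5 weeks = Aug 6, 2030.
The defendant is served: Jun 19, 2030.
The discovery cutoff passes: Jun 19, 2030 + 8 weeks = Aug 14, 2030.
Dispositive motions are due: Aug 14, 2030 + 3 weeks = Sep 4, 2030.
Both prerequisites met — discovery opens (Aug 6, 2030), dispositive motions are due (Sep 4, 2030); the later is Sep 4, 2030.
The pretrial conference is held: Sep 4, 2030 + 2 weeks = Sep 18, 2030.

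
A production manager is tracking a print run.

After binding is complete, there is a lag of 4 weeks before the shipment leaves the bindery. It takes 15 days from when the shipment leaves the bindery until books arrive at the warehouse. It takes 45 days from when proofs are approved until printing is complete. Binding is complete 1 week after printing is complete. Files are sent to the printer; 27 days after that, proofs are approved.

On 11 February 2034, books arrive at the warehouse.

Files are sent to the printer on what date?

12 October 2033

Books arrive at the warehouse: Feb 11, 2034.
The shipment leaves the bindery: Feb 11, 2034 − 15 days = Jan 27, 2034.
Binding is complete: Jan 27, 2034 − 4 weeks = Dec 30, 2033.
Printing is complete: Dec 30, 2033 − 1 week = Dec 23, 2033.
Proofs are approved: Dec 23, 2033 − 45 days = Nov 8, 2033.
Files are sent to the printer: Nov 8, 2033 − 27 days = Oct 12, 2033.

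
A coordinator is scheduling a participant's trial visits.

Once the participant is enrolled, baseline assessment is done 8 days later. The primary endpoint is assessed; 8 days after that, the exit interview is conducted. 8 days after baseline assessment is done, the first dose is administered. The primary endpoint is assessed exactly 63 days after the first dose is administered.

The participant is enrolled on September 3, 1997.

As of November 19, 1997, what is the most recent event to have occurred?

The first dose is administered

The participant is enrolled: Sep 3, 1997.
Baseline assessment is done: Sep 3, 1997 + 8 days = Sep 11, 1997.
The first dose is administered: Sep 11, 1997 + 8 days = Sep 19, 1997.
The primary endpoint is assessed: Sep 19, 1997 + 63 days = Nov 21, 1997.
The exit interview is conducted: Nov 21, 1997 + 8 days = Nov 29, 1997.
Nov 19, 1997 falls between when the first dose is administered (Sep 19, 1997) and when the primary endpoint is assessed (Nov 21, 1997).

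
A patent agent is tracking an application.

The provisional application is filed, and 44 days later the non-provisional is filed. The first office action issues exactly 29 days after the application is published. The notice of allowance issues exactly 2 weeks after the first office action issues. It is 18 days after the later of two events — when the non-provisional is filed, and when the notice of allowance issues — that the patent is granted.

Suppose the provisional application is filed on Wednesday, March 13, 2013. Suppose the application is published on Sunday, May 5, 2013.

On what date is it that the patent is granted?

The provisional application is filed: Mar 13, 2013.
The non-provisional is filed: Mar 13, 2013 + 44 days = Apr 26, 2013.
The application is published: May 5, 2013.
The first office action issues: May 5, 2013 + 29 days = Jun 3, 2013.
The notice of allowance issues: Jun 3, 2013 + 2 weeks = Jun 17, 2013.
Both prerequisites met — the non-provisional is filed (Apr 26, 2013), the notice of allowance issues (Jun 17, 2013); the later is Jun 17, 2013.
The patent is granted: Jun 17, 2013 + 18 days = Jul 5, 2013.

Friday, July 5, 2013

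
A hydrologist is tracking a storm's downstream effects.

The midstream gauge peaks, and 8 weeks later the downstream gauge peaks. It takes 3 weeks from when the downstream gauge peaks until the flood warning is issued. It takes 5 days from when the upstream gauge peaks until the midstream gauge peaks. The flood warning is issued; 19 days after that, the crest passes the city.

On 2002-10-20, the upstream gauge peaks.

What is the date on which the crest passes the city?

2003-01-29

The upstream gauge peaks: Oct 20, 2002.
The midstream gauge peaks: Oct 20, 2002 + 5 days = Oct 25, 2002.
The downstream gauge peaks: Oct 25, 2002 + 8 weeks = Dec 20, 2002.
The flood warning is issued: Dec 20, 2002 + 3 weeks = Jan 10, 2003.
The crest passes the city: Jan 10, 2003 + 19 days = Jan 29, 2003.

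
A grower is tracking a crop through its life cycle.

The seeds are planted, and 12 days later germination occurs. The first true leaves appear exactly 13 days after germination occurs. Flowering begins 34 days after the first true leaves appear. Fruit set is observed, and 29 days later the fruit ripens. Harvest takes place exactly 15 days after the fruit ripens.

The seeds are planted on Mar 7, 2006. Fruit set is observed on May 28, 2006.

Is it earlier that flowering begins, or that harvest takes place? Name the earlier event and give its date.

Flowering begins — May 5, 2006

The seeds are planted: Mar 7, 2006.
Germination occurs: Mar 7, 2006 + 12 days = Mar 19, 2006.
The first true leaves appear: Mar 19, 2006 + 13 days = Apr 1, 2006.
Flowering begins: Apr 1, 2006 + 34 days = May 5, 2006.
Fruit set is observed: May 28, 2006.
The fruit ripens: May 28, 2006 + 29 days = Jun 26, 2006.
Harvest takes place: Jun 26, 2006 + 15 days = Jul 11, 2006.
Comparing: flowering begins on May 5, 2006 vs harvest takes place on Jul 11, 2006. Earlier: flowering begins.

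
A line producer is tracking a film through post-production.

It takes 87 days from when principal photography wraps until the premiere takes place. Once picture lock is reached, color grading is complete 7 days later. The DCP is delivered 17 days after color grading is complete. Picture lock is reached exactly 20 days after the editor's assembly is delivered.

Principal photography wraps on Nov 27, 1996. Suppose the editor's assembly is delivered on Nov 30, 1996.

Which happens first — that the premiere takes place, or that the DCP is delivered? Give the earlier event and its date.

Principal photography wraps: Nov 27, 1996.
The premiere takes place: Nov 27, 1996 + 87 days = Feb 22, 1997.
The editor's assembly is delivered: Nov 30, 1996.
Picture lock is reached: Nov 30, 1996 + 20 days = Dec 20, 1996.
Color grading is complete: Dec 20, 1996 + 7 days = Dec 27, 1996.
The DCP is delivered: Dec 27, 1996 + 17 days = Jan 13, 1997.
Comparing: the premiere takes place on Feb 22, 1997 vs the DCP is delivered on Jan 13, 1997. Earlier: the DCP is delivered.

The DCP is delivered — Jan 13, 1997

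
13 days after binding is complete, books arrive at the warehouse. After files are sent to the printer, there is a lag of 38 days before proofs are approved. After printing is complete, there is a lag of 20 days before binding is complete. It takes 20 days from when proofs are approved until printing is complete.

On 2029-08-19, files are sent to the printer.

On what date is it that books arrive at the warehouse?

Files are sent to the printer: Aug 19, 2029.
Proofs are approved: Aug 19, 2029 + 38 days = Sep 26, 2029.
Printing is complete: Sep 26, 2029 + 20 days = Oct 16, 2029.
Binding is complete: Oct 16, 2029 + 20 days = Nov 5, 2029.
Books arrive at the warehouse: Nov 5, 2029 + 13 days = Nov 18, 2029.

2029-11-18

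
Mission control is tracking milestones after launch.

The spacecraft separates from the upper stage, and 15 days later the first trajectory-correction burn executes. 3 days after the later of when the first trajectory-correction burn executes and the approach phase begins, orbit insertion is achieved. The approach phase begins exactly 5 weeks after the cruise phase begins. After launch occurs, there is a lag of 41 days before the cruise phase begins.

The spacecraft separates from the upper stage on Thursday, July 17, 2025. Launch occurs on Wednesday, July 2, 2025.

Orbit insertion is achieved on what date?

Friday, September 19, 2025

The spacecraft separates from the upper stage: Jul 17, 2025.
The first trajectory-correction burn executes: Jul 17, 2025 + 15 days = Aug 1, 2025.
Launch occurs: Jul 2, 2025.
The cruise phase begins: Jul 2, 2025 + 41 days = Aug 12, 2025.
The approach phase begins: Aug 12, 2025 + 5 weeks = Sep 16, 2025.
Both prerequisites met — the first trajectory-correction burn executes (Aug 1, 2025), the approach phase begins (Sep 16, 2025); the later is Sep 16, 2025.
Orbit insertion is achieved: Sep 16, 2025 + 3 days = Sep 19, 2025.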